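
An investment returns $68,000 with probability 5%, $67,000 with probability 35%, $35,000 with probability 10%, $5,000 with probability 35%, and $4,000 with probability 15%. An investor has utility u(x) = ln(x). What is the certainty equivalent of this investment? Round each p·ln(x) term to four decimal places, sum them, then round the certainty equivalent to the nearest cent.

E[u] = 0.05·ln(68000) + 0.35·ln(67000) + 0.1·ln(35000) + 0.35·ln(5000) + 0.15·ln(4000) = 0.5564 + 3.8894 + 1.0463 + 2.9810 + 1.2441 = 9.7172
CE = e^9.7172 ≈ 16600.70

$16,600.70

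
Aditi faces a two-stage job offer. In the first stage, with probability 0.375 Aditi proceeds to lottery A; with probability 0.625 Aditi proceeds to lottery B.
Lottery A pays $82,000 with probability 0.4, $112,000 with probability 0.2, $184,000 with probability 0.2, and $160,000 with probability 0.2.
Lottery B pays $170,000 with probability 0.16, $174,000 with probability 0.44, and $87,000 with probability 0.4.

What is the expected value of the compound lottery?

EV(A) = 0.4 × 82000 + 0.2 × 112000 + 0.2 × 184000 + 0.2 × 160000 = 32800 + 22400 + 36800 + 32000 = 124000
EV(B) = 0.16 × 170000 + 0.44 × 174000 + 0.4 × 87000 = 27200 + 76560 + 34800 = 138560
Overall = 0.375 × 124000 + 0.625 × 138560 = 46500 + 86600 = 133100

$133,100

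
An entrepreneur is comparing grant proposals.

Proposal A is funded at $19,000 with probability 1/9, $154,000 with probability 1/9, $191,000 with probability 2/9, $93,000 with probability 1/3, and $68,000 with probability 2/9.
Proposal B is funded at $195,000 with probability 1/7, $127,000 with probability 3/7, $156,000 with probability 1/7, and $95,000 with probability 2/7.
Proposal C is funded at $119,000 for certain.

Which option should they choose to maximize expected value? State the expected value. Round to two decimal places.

Proposal A = 1/9 × 19000 + 1/9 × 154000 + 2/9 × 191000 + 1/3 × 93000 + 2/9 × 68000 = 2111.1111 + 17111.1111 + 42444.4444 + 31000 + 15111.1111 = 107777.7778
Proposal B = 1/7 × 195000 + 3/7 × 127000 + 1/7 × 156000 + 2/7 × 95000 = 27857.1429 + 54428.5714 + 22285.7143 + 27142.8571 = 131714.2857
Proposal C: 119000 (certain)

Proposal B ($131,714.29)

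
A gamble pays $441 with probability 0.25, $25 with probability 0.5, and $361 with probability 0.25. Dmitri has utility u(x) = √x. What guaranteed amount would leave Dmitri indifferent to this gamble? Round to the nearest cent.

$156.25

E[u] = 0.25·√441 + 0.5·√25 + 0.25·√361 = 0.25·21 + 0.5·5 + 0.25·19 = 12.5
CE = (12.5)² = 156.25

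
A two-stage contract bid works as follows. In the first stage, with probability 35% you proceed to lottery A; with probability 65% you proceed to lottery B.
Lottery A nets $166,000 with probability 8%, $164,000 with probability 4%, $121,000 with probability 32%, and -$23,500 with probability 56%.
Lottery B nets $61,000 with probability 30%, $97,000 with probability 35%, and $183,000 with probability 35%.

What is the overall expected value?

EV(A) = 0.08 × 166000 + 0.04 × 164000 + 0.32 × 121000 + 0.56 × (-23500) = 13280 + 6560 + 38720 − 13160 = 45400
EV(B) = 0.3 × 61000 + 0.35 × 97000 + 0.35 × 183000 = 18300 + 33950 + 64050 = 116300
Overall = 0.35 × 45400 + 0.65 × 116300 = 15890 + 75595 = 91485

$91,485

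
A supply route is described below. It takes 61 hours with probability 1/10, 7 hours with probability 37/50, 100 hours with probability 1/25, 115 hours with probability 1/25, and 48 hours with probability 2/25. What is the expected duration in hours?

EV = 1/10 × 61 + 37/50 × 7 + 1/25 × 100 + 1/25 × 115 + 2/25 × 48 = 6.1 + 5.18 + 4 + 4.6 + 3.84 = 23.72

23.72 hours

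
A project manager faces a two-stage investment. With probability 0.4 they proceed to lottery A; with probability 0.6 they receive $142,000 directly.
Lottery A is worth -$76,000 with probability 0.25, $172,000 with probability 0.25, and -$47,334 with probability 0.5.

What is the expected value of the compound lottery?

$85,333.20

EV(A) = 0.25 × (-76000) + 0.25 × 172000 + 0.5 × (-47334) = -19000 + 43000 − 23667 = 333
Branch B: 142000 (certain)
Overall = 0.4 × 333 + 0.6 × 142000 = 133.2 + 85200 = 85333.2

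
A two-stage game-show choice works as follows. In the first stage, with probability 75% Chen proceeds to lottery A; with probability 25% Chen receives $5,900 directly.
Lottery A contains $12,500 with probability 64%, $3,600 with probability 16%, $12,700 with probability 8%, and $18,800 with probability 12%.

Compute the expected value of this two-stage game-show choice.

EV(A) = 0.64 × 12500 + 0.16 × 3600 + 0.08 × 12700 + 0.12 × 18800 = 8000 + 576 + 1016 + 2256 = 11848
Branch B: 5900 (certain)
Overall = 0.75 × 11848 + 0.25 × 5900 = 8886 + 1475 = 10361

$10,361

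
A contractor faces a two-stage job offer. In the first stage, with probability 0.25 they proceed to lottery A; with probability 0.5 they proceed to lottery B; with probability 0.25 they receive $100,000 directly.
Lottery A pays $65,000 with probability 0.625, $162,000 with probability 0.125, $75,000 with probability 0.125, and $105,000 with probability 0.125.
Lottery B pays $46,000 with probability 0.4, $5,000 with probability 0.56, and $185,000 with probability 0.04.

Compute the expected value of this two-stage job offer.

EV(A) = 0.625 × 65000 + 0.125 × 162000 + 0.125 × 75000 + 0.125 × 105000 = 40625 + 20250 + 9375 + 13125 = 83375
EV(B) = 0.4 × 46000 + 0.56 × 5000 + 0.04 × 185000 = 18400 + 2800 + 7400 = 28600
Branch C: 100000 (certain)
Overall = 0.25 × 83375 + 0.5 × 28600 + 0.25 × 100000 = 20843.75 + 14300 + 25000 = 60143.75

$60,143.75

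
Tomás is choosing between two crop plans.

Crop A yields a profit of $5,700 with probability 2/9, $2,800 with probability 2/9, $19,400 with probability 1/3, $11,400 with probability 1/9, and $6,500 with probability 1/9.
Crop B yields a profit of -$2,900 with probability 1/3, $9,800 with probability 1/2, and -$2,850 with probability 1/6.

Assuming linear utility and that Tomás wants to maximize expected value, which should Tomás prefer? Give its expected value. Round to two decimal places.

Crop A ($10,344.44)

Crop A = 2/9 × 5700 + 2/9 × 2800 + 1/3 × 19400 + 1/9 × 11400 + 1/9 × 6500 = 1266.6667 + 622.2222 + 6466.6667 + 1266.6667 + 722.2222 = 10344.4444
Crop B = 1/3 × (-2900) + 1/2 × 9800 + 1/6 × (-2850) = -966.6667 + 4900 − 475 = 3458.3333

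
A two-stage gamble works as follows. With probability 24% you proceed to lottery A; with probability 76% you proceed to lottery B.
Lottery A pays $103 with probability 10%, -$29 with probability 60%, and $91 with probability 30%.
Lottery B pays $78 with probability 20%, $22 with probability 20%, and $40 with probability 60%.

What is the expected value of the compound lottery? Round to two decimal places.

$38.29

EV(A) = 0.1 × 103 + 0.6 × (-29) + 0.3 × 91 = 10.3 − 17.4 + 27.3 = 20.2
EV(B) = 0.2 × 78 + 0.2 × 22 + 0.6 × 40 = 15.6 + 4.4 + 24 = 44
Overall = 0.24 × 20.2 + 0.76 × 44 = 4.848 + 33.44 = 38.288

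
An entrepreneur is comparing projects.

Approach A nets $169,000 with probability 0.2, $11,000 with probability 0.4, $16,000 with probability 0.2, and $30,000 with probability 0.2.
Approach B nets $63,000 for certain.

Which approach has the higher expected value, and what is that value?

Approach A = 0.2 × 169000 + 0.4 × 11000 + 0.2 × 16000 + 0.2 × 30000 = 33800 + 4400 + 3200 + 6000 = 47400
Approach B: 63000 (certain)

Approach B ($63,000)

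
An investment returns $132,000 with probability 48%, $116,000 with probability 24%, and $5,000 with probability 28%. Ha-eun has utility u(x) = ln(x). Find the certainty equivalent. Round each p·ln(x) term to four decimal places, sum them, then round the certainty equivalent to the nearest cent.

$51,174.67

E[u] = 0.48·ln(132000) + 0.24·ln(116000) + 0.28·ln(5000) = 5.6595 + 2.7987 + 2.3848 = 10.8430
CE = e^10.8430 ≈ 51174.67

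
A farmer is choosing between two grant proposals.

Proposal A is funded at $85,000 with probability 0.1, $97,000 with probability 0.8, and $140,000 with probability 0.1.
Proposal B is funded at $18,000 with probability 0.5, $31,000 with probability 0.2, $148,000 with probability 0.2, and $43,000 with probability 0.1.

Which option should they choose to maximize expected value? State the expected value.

Proposal A ($100,100)

Proposal A = 0.1 × 85000 + 0.8 × 97000 + 0.1 × 140000 = 8500 + 77600 + 14000 = 100100
Proposal B = 0.5 × 18000 + 0.2 × 31000 + 0.2 × 148000 + 0.1 × 43000 = 9000 + 6200 + 29600 + 4300 = 49100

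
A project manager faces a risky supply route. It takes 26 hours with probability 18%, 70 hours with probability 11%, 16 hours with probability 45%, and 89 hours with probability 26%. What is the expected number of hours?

EV = 0.18 × 26 + 0.11 × 70 + 0.45 × 16 + 0.26 × 89 = 4.68 + 7.7 + 7.2 + 23.14 = 42.72

42.72 hours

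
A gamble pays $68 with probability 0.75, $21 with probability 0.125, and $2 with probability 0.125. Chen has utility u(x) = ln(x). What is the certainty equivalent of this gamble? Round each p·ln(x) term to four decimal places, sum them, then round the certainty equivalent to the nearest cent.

E[u] = 0.75·ln(68) + 0.125·ln(21) + 0.125·ln(2) = 3.1646 + 0.3806 + 0.0866 = 3.6318
CE = e^3.6318 ≈ 37.78

$37.78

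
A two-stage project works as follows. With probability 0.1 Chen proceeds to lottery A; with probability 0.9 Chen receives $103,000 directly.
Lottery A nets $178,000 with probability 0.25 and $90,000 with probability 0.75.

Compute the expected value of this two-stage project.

$103,900

EV(A) = 0.25 × 178000 + 0.75 × 90000 = 44500 + 67500 = 112000
Branch B: 103000 (certain)
Overall = 0.1 × 112000 + 0.9 × 103000 = 11200 + 92700 = 103900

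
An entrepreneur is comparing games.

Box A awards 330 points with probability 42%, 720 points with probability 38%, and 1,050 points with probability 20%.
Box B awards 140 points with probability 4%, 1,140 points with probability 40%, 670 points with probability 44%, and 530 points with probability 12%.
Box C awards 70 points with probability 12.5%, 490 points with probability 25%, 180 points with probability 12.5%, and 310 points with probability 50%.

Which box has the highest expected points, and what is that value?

Box B (820 points)

Box A = 0.42 × 330 + 0.38 × 720 + 0.2 × 1050 = 138.6 + 273.6 + 210 = 622.2
Box B = 0.04 × 140 + 0.4 × 1140 + 0.44 × 670 + 0.12 × 530 = 5.6 + 456 + 294.8 + 63.6 = 820
Box C = 0.125 × 70 + 0.25 × 490 + 0.125 × 180 + 0.5 × 310 = 8.75 + 122.5 + 22.5 + 155 = 308.75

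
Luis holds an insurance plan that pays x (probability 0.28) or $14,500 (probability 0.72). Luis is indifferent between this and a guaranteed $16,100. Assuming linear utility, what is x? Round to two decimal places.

x = $20,214.29

0.28·x + 0.72·14500 = 16100
0.28·x = 16100 − 10440 = 5660
x = 5660 / 0.28 = 20214.2857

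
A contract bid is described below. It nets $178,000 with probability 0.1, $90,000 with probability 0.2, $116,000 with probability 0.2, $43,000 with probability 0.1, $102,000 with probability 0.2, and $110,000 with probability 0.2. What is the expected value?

$105,700

EV = 0.1 × 178000 + 0.2 × 90000 + 0.2 × 116000 + 0.1 × 43000 + 0.2 × 102000 + 0.2 × 110000 = 17800 + 18000 + 23200 + 4300 + 20400 + 22000 = 105700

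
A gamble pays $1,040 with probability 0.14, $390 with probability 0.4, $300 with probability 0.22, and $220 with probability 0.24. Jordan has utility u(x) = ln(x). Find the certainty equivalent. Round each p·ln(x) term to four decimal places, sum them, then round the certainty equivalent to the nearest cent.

E[u] = 0.14·ln(1040) + 0.4·ln(390) + 0.22·ln(300) + 0.24·ln(220) = 0.9726 + 2.3865 + 1.2548 + 1.2945 = 5.9084
CE = e^5.9084 ≈ 368.12

$368.12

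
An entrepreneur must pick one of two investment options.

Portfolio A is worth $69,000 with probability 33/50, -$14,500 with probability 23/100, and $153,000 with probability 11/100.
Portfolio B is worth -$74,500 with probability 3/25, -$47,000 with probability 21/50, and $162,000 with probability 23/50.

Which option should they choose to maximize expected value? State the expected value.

Portfolio A ($59,035)

Portfolio A = 33/50 × 69000 + 23/100 × (-14500) + 11/100 × 153000 = 45540 − 3335 + 16830 = 59035
Portfolio B = 3/25 × (-74500) + 21/50 × (-47000) + 23/50 × 162000 = -8940 − 19740 + 74520 = 45840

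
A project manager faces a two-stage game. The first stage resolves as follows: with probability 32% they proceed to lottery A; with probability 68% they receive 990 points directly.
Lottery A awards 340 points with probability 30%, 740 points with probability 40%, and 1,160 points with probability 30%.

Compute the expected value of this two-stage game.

EV(A) = 0.3 × 340 + 0.4 × 740 + 0.3 × 1160 = 102 + 296 + 348 = 746
Branch B: 990 (certain)
Overall = 0.32 × 746 + 0.68 × 990 = 238.72 + 673.2 = 911.92

911.92 points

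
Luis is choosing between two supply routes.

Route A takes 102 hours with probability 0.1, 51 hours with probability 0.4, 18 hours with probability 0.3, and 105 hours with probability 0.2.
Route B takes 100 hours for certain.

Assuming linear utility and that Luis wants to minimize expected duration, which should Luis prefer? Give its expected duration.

Route A = 0.1 × 102 + 0.4 × 51 + 0.3 × 18 + 0.2 × 105 = 10.2 + 20.4 + 5.4 + 21 = 57
Route B: 100 (certain)

Route A (57 hours)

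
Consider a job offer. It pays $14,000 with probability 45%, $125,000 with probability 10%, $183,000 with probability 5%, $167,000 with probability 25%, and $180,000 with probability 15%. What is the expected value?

EV = 0.45 × 14000 + 0.1 × 125000 + 0.05 × 183000 + 0.25 × 167000 + 0.15 × 180000 = 6300 + 12500 + 9150 + 41750 + 27000 = 96700

$96,700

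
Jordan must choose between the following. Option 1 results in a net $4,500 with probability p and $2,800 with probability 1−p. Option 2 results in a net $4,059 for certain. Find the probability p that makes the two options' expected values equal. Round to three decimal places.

p·4500 + (1−p)·2800 = 4059
1700p + 2800 = 4059
p = (4059 − 2800) / 1700

p = 0.741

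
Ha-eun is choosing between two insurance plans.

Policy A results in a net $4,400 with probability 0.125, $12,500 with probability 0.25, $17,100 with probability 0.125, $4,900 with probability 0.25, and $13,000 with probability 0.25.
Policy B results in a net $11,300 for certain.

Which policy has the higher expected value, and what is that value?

Policy A = 0.125 × 4400 + 0.25 × 12500 + 0.125 × 17100 + 0.25 × 4900 + 0.25 × 13000 = 550 + 3125 + 2137.5 + 1225 + 3250 = 10287.5
Policy B: 11300 (certain)

Policy B ($11,300)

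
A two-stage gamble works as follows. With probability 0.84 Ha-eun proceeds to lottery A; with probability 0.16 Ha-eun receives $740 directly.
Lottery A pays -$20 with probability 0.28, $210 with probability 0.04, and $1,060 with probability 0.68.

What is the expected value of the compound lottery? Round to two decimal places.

EV(A) = 0.28 × (-20) + 0.04 × 210 + 0.68 × 1060 = -5.6 + 8.4 + 720.8 = 723.6
Branch B: 740 (certain)
Overall = 0.84 × 723.6 + 0.16 × 740 = 607.824 + 118.4 = 726.224

$726.22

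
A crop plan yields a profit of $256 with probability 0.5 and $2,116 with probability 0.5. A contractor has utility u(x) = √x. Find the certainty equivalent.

E[u] = 0.5·√256 + 0.5·√2116 = 0.5·16 + 0.5·46 = 31
CE = (31)² = 961

$961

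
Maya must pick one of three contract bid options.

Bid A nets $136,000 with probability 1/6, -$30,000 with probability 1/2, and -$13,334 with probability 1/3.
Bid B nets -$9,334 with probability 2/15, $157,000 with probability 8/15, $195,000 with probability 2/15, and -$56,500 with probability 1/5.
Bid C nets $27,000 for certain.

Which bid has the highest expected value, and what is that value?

Bid A = 1/6 × 136000 + 1/2 × (-30000) + 1/3 × (-13334) = 22666.6667 − 15000 − 4444.6667 = 3222
Bid B = 2/15 × (-9334) + 8/15 × 157000 + 2/15 × 195000 + 1/5 × (-56500) = -1244.5333 + 83733.3333 + 26000 − 11300 = 97188.8
Bid C: 27000 (certain)

Bid B ($97,188.80)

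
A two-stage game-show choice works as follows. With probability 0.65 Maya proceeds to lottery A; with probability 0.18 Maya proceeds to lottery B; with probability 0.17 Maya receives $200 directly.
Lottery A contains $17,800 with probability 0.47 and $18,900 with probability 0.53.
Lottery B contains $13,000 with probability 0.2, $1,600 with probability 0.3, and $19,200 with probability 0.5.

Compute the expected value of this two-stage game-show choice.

EV(A) = 0.47 × 17800 + 0.53 × 18900 = 8366 + 10017 = 18383
EV(B) = 0.2 × 13000 + 0.3 × 1600 + 0.5 × 19200 = 2600 + 480 + 9600 = 12680
Branch C: 200 (certain)
Overall = 0.65 × 18383 + 0.18 × 12680 + 0.17 × 200 = 11948.95 + 2282.4 + 34 = 14265.35

$14,265.35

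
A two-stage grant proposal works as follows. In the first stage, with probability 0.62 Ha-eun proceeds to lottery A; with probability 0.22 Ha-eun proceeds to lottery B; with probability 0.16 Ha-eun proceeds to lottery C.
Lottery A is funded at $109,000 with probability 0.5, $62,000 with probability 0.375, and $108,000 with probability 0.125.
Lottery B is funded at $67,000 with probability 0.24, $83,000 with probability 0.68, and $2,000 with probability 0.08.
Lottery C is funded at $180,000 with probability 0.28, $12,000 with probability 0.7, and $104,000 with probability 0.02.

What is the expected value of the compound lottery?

EV(A) = 0.5 × 109000 + 0.375 × 62000 + 0.125 × 108000 = 54500 + 23250 + 13500 = 91250
EV(B) = 0.24 × 67000 + 0.68 × 83000 + 0.08 × 2000 = 16080 + 56440 + 160 = 72680
EV(C) = 0.28 × 180000 + 0.7 × 12000 + 0.02 × 104000 = 50400 + 8400 + 2080 = 60880
Overall = 0.62 × 91250 + 0.22 × 72680 + 0.16 × 60880 = 56575 + 15989.6 + 9740.8 = 82305.4

$82,305.40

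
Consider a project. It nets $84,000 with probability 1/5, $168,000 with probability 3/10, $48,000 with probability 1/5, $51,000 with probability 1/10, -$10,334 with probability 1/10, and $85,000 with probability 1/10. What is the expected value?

$89,366.60

EV = 1/5 × 84000 + 3/10 × 168000 + 1/5 × 48000 + 1/10 × 51000 + 1/10 × (-10334) + 1/10 × 85000 = 16800 + 50400 + 9600 + 5100 − 1033.4 + 8500 = 89366.6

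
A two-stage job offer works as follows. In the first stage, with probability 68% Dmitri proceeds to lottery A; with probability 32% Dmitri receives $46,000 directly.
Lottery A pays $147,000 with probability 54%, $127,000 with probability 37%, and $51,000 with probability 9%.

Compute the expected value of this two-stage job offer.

EV(A) = 0.54 × 147000 + 0.37 × 127000 + 0.09 × 51000 = 79380 + 46990 + 4590 = 130960
Branch B: 46000 (certain)
Overall = 0.68 × 130960 + 0.32 × 46000 = 89052.8 + 14720 = 103772.8

$103,772.80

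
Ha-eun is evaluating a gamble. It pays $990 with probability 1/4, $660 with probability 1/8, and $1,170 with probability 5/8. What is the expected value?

EV = 1/4 × 990 + 1/8 × 660 + 5/8 × 1170 = 247.5 + 82.5 + 731.25 = 1061.25

$1,061.25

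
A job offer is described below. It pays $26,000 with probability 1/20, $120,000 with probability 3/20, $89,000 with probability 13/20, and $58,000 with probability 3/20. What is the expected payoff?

EV = 1/20 × 26000 + 3/20 × 120000 + 13/20 × 89000 + 3/20 × 58000 = 1300 + 18000 + 57850 + 8700 = 85850

$85,850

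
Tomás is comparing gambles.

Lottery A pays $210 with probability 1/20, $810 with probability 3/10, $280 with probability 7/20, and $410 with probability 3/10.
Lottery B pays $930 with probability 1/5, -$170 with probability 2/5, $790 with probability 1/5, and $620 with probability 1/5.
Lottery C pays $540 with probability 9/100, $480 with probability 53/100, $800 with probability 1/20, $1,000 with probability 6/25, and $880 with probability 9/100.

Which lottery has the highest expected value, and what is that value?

Lottery C ($662.20)

Lottery A = 1/20 × 210 + 3/10 × 810 + 7/20 × 280 + 3/10 × 410 = 10.5 + 243 + 98 + 123 = 474.5
Lottery B = 1/5 × 930 + 2/5 × (-170) + 1/5 × 790 + 1/5 × 620 = 186 − 68 + 158 + 124 = 400
Lottery C = 9/100 × 540 + 53/100 × 480 + 1/20 × 800 + 6/25 × 1000 + 9/100 × 880 = 48.6 + 254.4 + 40 + 240 + 79.2 = 662.2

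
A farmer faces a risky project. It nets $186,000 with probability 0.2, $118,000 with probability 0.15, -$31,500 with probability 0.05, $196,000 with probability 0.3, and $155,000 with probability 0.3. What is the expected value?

$158,625

EV = 0.2 × 186000 + 0.15 × 118000 + 0.05 × (-31500) + 0.3 × 196000 + 0.3 × 155000 = 37200 + 17700 − 1575 + 58800 + 46500 = 158625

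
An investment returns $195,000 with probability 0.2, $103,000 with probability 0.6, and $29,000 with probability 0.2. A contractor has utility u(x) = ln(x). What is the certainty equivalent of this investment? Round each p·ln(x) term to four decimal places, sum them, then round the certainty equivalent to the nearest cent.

E[u] = 0.2·ln(195000) + 0.6·ln(103000) + 0.2·ln(29000) = 2.4362 + 6.9255 + 2.0550 = 11.4167
CE = e^11.4167 ≈ 90825.92

$90,825.92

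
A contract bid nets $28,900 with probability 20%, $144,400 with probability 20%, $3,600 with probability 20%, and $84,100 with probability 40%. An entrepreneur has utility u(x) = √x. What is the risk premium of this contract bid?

E[u] = 0.2·√28900 + 0.2·√144400 + 0.2·√3600 + 0.4·√84100 = 0.2·170 + 0.2·380 + 0.2·60 + 0.4·290 = 238
CE = (238)² = 56644
Risk premium = EV − CE = 69020 − 56644 = 12376

$12,376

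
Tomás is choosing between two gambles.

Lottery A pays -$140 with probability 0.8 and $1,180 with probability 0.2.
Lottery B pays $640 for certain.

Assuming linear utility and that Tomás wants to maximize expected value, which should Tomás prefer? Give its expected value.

Lottery B ($640)

Lottery A = 0.8 × (-140) + 0.2 × 1180 = -112 + 236 = 124
Lottery B: 640 (certain)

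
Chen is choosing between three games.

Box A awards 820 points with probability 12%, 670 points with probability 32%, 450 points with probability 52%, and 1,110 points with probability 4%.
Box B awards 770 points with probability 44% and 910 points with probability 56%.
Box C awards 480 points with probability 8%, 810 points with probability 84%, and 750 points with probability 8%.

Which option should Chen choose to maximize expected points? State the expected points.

Box A = 0.12 × 820 + 0.32 × 670 + 0.52 × 450 + 0.04 × 1110 = 98.4 + 214.4 + 234 + 44.4 = 591.2
Box B = 0.44 × 770 + 0.56 × 910 = 338.8 + 509.6 = 848.4
Box C = 0.08 × 480 + 0.84 × 810 + 0.08 × 750 = 38.4 + 680.4 + 60 = 778.8

Box B (848.4 points)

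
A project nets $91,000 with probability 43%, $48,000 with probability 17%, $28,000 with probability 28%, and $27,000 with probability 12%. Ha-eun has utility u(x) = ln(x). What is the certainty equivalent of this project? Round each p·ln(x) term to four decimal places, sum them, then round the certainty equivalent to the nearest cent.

$50,716.17

E[u] = 0.43·ln(91000) + 0.17·ln(48000) + 0.28·ln(28000) + 0.12·ln(27000) = 4.9100 + 1.8324 + 2.8672 + 1.2244 = 10.8340
CE = e^10.8340 ≈ 50716.17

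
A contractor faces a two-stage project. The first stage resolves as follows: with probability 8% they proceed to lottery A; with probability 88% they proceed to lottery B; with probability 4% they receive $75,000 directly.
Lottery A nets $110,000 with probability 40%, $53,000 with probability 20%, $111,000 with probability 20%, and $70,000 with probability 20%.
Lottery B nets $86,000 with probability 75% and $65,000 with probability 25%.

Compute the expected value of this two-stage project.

EV(A) = 0.4 × 110000 + 0.2 × 53000 + 0.2 × 111000 + 0.2 × 70000 = 44000 + 10600 + 22200 + 14000 = 90800
EV(B) = 0.75 × 86000 + 0.25 × 65000 = 64500 + 16250 = 80750
Branch C: 75000 (certain)
Overall = 0.08 × 90800 + 0.88 × 80750 + 0.04 × 75000 = 7264 + 71060 + 3000 = 81324

$81,324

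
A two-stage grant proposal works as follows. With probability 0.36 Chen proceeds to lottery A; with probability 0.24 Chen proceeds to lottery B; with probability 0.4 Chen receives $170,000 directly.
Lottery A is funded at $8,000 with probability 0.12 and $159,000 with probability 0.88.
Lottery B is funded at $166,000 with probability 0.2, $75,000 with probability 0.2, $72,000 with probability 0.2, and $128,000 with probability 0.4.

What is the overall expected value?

$146,028.80

EV(A) = 0.12 × 8000 + 0.88 × 159000 = 960 + 139920 = 140880
EV(B) = 0.2 × 166000 + 0.2 × 75000 + 0.2 × 72000 + 0.4 × 128000 = 33200 + 15000 + 14400 + 51200 = 113800
Branch C: 170000 (certain)
Overall = 0.36 × 140880 + 0.24 × 113800 + 0.4 × 170000 = 50716.8 + 27312 + 68000 = 146028.8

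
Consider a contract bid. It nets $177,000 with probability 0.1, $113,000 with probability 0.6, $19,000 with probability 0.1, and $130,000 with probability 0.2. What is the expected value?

EV = 0.1 × 177000 + 0.6 × 113000 + 0.1 × 19000 + 0.2 × 130000 = 17700 + 67800 + 1900 + 26000 = 113400

$113,400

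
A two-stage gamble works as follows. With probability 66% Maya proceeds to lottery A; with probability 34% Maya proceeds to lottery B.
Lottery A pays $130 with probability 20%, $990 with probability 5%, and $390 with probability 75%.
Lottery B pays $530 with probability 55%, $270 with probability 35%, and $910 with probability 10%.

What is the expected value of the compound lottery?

$405.06

EV(A) = 0.2 × 130 + 0.05 × 990 + 0.75 × 390 = 26 + 49.5 + 292.5 = 368
EV(B) = 0.55 × 530 + 0.35 × 270 + 0.1 × 910 = 291.5 + 94.5 + 91 = 477
Overall = 0.66 × 368 + 0.34 × 477 = 242.88 + 162.18 = 405.06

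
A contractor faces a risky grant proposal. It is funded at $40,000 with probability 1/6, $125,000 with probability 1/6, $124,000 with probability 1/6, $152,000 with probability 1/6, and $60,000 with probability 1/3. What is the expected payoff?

$93,500

EV = 1/6 × 40000 + 1/6 × 125000 + 1/6 × 124000 + 1/6 × 152000 + 1/3 × 60000 = 6666.6667 + 20833.3333 + 20666.6667 + 25333.3333 + 20000 = 93500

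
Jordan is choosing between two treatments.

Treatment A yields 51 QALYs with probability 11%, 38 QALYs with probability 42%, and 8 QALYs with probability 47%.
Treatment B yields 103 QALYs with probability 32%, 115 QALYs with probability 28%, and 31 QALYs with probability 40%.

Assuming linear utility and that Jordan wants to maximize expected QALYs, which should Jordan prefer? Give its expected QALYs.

Treatment A = 0.11 × 51 + 0.42 × 38 + 0.47 × 8 = 5.61 + 15.96 + 3.76 = 25.33
Treatment B = 0.32 × 103 + 0.28 × 115 + 0.4 × 31 = 32.96 + 32.2 + 12.4 = 77.56

Treatment B (77.56 QALYs)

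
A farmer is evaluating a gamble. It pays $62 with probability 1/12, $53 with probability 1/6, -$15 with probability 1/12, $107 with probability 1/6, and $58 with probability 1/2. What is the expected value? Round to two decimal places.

EV = 1/12 × 62 + 1/6 × 53 + 1/12 × (-15) + 1/6 × 107 + 1/2 × 58 = 5.1667 + 8.8333 − 1.25 + 17.8333 + 29 = 59.5833

$59.58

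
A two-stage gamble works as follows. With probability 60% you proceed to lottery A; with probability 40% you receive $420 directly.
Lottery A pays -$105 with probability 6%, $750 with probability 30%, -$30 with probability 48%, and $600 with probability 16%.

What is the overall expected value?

$348.18

EV(A) = 0.06 × (-105) + 0.3 × 750 + 0.48 × (-30) + 0.16 × 600 = -6.3 + 225 − 14.4 + 96 = 300.3
Branch B: 420 (certain)
Overall = 0.6 × 300.3 + 0.4 × 420 = 180.18 + 168 = 348.18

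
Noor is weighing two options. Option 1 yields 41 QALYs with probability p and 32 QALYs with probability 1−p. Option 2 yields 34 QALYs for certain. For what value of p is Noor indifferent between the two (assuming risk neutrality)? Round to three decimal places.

p·41 + (1−p)·32 = 34
9p + 32 = 34
p = (34 − 32) / 9

p = 0.222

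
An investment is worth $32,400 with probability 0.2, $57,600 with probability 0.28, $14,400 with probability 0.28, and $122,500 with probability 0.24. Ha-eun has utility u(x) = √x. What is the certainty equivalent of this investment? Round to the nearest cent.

$48,752.64

E[u] = 0.2·√32400 + 0.28·√57600 + 0.28·√14400 + 0.24·√122500 = 0.2·180 + 0.28·240 + 0.28·120 + 0.24·350 = 220.8
CE = (220.8)² = 48752.64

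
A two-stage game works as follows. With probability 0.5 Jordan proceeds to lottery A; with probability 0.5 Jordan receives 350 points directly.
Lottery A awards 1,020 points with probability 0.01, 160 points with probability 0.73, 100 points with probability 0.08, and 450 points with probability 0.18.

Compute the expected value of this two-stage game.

283 points

EV(A) = 0.01 × 1020 + 0.73 × 160 + 0.08 × 100 + 0.18 × 450 = 10.2 + 116.8 + 8 + 81 = 216
Branch B: 350 (certain)
Overall = 0.5 × 216 + 0.5 × 350 = 108 + 175 = 283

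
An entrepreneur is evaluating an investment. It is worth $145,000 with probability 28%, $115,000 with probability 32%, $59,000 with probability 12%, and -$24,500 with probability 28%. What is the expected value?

$77,620

EV = 0.28 × 145000 + 0.32 × 115000 + 0.12 × 59000 + 0.28 × (-24500) = 40600 + 36800 + 7080 − 6860 = 77620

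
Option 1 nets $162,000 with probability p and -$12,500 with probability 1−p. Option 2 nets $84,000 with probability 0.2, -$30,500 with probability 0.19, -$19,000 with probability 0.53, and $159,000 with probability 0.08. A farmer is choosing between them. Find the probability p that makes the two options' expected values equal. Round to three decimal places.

p = 0.150

EV(Option 2) = 0.2 × 84000 + 0.19 × (-30500) + 0.53 × (-19000) + 0.08 × 159000 = 16800 − 5795 − 10070 + 12720 = 13655
p·162000 + (1−p)·(-12500) = 13655
174500p − 12500 = 13655
p = (13655 + 12500) / 174500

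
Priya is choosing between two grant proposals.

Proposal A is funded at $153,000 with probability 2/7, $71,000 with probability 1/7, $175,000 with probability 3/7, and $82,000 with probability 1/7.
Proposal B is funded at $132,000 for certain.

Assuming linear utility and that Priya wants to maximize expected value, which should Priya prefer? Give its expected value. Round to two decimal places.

Proposal A = 2/7 × 153000 + 1/7 × 71000 + 3/7 × 175000 + 1/7 × 82000 = 43714.2857 + 10142.8571 + 75000 + 11714.2857 = 140571.4286
Proposal B: 132000 (certain)

Proposal A ($140,571.43)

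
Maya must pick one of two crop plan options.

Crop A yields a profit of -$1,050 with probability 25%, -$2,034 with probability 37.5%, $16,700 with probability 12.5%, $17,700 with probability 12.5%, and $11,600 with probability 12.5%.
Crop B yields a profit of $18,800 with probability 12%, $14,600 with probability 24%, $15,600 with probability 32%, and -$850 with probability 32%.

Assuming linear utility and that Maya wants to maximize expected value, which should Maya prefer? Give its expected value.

Crop B ($10,480)

Crop A = 0.25 × (-1050) + 0.375 × (-2034) + 0.125 × 16700 + 0.125 × 17700 + 0.125 × 11600 = -262.5 − 762.75 + 2087.5 + 2212.5 + 1450 = 4724.75
Crop B = 0.12 × 18800 + 0.24 × 14600 + 0.32 × 15600 + 0.32 × (-850) = 2256 + 3504 + 4992 − 272 = 10480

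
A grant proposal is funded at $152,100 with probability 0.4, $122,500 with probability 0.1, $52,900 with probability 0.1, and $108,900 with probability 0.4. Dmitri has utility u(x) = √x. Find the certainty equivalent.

$119,716

E[u] = 0.4·√152100 + 0.1·√122500 + 0.1·√52900 + 0.4·√108900 = 0.4·390 + 0.1·350 + 0.1·230 + 0.4·330 = 346
CE = (346)² = 119716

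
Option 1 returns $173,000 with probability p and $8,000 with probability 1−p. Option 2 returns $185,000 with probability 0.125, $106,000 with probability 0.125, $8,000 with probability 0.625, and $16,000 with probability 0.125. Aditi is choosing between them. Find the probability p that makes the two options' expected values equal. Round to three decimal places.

EV(Option 2) = 0.125 × 185000 + 0.125 × 106000 + 0.625 × 8000 + 0.125 × 16000 = 23125 + 13250 + 5000 + 2000 = 43375
p·173000 + (1−p)·8000 = 43375
165000p + 8000 = 43375
p = (43375 − 8000) / 165000

p = 0.214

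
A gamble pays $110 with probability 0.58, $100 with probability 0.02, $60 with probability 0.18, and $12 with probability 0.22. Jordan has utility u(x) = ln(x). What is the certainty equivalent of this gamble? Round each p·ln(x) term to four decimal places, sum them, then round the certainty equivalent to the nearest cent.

$60.47

E[u] = 0.58·ln(110) + 0.02·ln(100) + 0.18·ln(60) + 0.22·ln(12) = 2.7263 + 0.0921 + 0.7370 + 0.5467 = 4.1021
CE = e^4.1021 ≈ 60.47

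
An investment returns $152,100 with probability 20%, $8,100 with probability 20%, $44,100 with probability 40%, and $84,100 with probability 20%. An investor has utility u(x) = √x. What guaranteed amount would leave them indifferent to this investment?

E[u] = 0.2·√152100 + 0.2·√8100 + 0.4·√44100 + 0.2·√84100 = 0.2·390 + 0.2·90 + 0.4·210 + 0.2·290 = 238
CE = (238)² = 56644

$56,644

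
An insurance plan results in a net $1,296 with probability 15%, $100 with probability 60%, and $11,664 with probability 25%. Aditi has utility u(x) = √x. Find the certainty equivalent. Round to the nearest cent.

$1,474.56

E[u] = 0.15·√1296 + 0.6·√100 + 0.25·√11664 = 0.15·36 + 0.6·10 + 0.25·108 = 38.4
CE = (38.4)² = 1474.56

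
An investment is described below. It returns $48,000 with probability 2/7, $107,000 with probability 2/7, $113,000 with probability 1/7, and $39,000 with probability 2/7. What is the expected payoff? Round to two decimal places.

EV = 2/7 × 48000 + 2/7 × 107000 + 1/7 × 113000 + 2/7 × 39000 = 13714.2857 + 30571.4286 + 16142.8571 + 11142.8571 = 71571.4286

$71,571.43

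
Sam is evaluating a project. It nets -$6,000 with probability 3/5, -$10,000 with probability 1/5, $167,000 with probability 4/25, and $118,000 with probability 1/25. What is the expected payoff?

EV = 3/5 × (-6000) + 1/5 × (-10000) + 4/25 × 167000 + 1/25 × 118000 = -3600 − 2000 + 26720 + 4720 = 25840

$25,840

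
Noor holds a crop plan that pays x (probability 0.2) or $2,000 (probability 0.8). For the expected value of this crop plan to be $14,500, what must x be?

x = $64,500

0.2·x + 0.8·2000 = 14500
0.2·x = 14500 − 1600 = 12900
x = 12900 / 0.2 = 64500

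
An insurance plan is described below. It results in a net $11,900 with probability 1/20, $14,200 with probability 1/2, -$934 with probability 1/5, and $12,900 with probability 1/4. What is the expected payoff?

$10,733.20

EV = 1/20 × 11900 + 1/2 × 14200 + 1/5 × (-934) + 1/4 × 12900 = 595 + 7100 − 186.8 + 3225 = 10733.2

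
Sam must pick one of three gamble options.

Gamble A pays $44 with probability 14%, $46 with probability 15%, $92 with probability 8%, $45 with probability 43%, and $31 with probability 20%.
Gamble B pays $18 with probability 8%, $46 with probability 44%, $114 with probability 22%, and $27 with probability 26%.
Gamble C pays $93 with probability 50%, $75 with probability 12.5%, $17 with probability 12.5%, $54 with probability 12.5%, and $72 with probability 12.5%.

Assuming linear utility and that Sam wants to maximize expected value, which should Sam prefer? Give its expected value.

Gamble A = 0.14 × 44 + 0.15 × 46 + 0.08 × 92 + 0.43 × 45 + 0.2 × 31 = 6.16 + 6.9 + 7.36 + 19.35 + 6.2 = 45.97
Gamble B = 0.08 × 18 + 0.44 × 46 + 0.22 × 114 + 0.26 × 27 = 1.44 + 20.24 + 25.08 + 7.02 = 53.78
Gamble C = 0.5 × 93 + 0.125 × 75 + 0.125 × 17 + 0.125 × 54 + 0.125 × 72 = 46.5 + 9.375 + 2.125 + 6.75 + 9 = 73.75

Gamble C ($73.75)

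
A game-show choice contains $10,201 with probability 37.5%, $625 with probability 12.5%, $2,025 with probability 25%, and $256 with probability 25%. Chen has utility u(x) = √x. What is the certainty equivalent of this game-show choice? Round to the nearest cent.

$3,164.06

E[u] = 0.375·√10201 + 0.125·√625 + 0.25·√2025 + 0.25·√256 = 0.375·101 + 0.125·25 + 0.25·45 + 0.25·16 = 56.25
CE = (56.25)² = 3164.0625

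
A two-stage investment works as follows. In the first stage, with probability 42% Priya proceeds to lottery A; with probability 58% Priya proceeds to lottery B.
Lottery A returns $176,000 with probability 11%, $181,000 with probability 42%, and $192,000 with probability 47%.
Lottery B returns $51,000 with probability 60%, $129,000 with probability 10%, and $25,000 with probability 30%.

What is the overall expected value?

$107,540.40

EV(A) = 0.11 × 176000 + 0.42 × 181000 + 0.47 × 192000 = 19360 + 76020 + 90240 = 185620
EV(B) = 0.6 × 51000 + 0.1 × 129000 + 0.3 × 25000 = 30600 + 12900 + 7500 = 51000
Overall = 0.42 × 185620 + 0.58 × 51000 = 77960.4 + 29580 = 107540.4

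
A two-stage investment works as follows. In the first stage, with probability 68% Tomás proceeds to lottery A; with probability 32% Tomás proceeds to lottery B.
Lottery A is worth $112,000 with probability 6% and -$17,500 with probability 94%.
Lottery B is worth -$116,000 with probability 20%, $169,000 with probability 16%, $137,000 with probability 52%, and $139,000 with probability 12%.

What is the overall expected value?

$22,746.80

EV(A) = 0.06 × 112000 + 0.94 × (-17500) = 6720 − 16450 = -9730
EV(B) = 0.2 × (-116000) + 0.16 × 169000 + 0.52 × 137000 + 0.12 × 139000 = -23200 + 27040 + 71240 + 16680 = 91760
Overall = 0.68 × (-9730) + 0.32 × 91760 = -6616.4 + 29363.2 = 22746.8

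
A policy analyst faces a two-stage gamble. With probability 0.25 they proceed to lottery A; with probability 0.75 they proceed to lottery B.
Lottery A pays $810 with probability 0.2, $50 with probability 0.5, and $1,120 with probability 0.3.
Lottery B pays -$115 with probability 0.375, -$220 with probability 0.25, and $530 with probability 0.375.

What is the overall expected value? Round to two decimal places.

$206.22

EV(A) = 0.2 × 810 + 0.5 × 50 + 0.3 × 1120 = 162 + 25 + 336 = 523
EV(B) = 0.375 × (-115) + 0.25 × (-220) + 0.375 × 530 = -43.125 − 55 + 198.75 = 100.625
Overall = 0.25 × 523 + 0.75 × 100.625 = 130.75 + 75.46875 = 206.21875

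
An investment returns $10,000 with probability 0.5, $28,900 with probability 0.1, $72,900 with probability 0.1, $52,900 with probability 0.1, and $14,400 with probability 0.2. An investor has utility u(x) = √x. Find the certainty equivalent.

E[u] = 0.5·√10000 + 0.1·√28900 + 0.1·√72900 + 0.1·√52900 + 0.2·√14400 = 0.5·100 + 0.1·170 + 0.1·270 + 0.1·230 + 0.2·120 = 141
CE = (141)² = 19881

$19,881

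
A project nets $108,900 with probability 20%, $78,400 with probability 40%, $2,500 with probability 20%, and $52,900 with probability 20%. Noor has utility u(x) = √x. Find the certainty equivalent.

$54,756

E[u] = 0.2·√108900 + 0.4·√78400 + 0.2·√2500 + 0.2·√52900 = 0.2·330 + 0.4·280 + 0.2·50 + 0.2·230 = 234
CE = (234)² = 54756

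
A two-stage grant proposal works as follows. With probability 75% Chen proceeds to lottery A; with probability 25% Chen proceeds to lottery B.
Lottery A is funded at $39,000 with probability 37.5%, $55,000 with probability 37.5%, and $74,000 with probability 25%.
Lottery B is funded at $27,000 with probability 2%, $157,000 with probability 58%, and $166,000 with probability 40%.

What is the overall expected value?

EV(A) = 0.375 × 39000 + 0.375 × 55000 + 0.25 × 74000 = 14625 + 20625 + 18500 = 53750
EV(B) = 0.02 × 27000 + 0.58 × 157000 + 0.4 × 166000 = 540 + 91060 + 66400 = 158000
Overall = 0.75 × 53750 + 0.25 × 158000 = 40312.5 + 39500 = 79812.5

$79,812.50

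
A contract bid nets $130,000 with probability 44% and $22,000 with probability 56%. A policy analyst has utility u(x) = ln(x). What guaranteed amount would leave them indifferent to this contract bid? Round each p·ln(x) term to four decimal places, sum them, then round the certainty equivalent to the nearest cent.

$48,069.35

E[u] = 0.44·ln(130000) + 0.56·ln(22000) = 5.1811 + 5.5993 = 10.7804
CE = e^10.7804 ≈ 48069.35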